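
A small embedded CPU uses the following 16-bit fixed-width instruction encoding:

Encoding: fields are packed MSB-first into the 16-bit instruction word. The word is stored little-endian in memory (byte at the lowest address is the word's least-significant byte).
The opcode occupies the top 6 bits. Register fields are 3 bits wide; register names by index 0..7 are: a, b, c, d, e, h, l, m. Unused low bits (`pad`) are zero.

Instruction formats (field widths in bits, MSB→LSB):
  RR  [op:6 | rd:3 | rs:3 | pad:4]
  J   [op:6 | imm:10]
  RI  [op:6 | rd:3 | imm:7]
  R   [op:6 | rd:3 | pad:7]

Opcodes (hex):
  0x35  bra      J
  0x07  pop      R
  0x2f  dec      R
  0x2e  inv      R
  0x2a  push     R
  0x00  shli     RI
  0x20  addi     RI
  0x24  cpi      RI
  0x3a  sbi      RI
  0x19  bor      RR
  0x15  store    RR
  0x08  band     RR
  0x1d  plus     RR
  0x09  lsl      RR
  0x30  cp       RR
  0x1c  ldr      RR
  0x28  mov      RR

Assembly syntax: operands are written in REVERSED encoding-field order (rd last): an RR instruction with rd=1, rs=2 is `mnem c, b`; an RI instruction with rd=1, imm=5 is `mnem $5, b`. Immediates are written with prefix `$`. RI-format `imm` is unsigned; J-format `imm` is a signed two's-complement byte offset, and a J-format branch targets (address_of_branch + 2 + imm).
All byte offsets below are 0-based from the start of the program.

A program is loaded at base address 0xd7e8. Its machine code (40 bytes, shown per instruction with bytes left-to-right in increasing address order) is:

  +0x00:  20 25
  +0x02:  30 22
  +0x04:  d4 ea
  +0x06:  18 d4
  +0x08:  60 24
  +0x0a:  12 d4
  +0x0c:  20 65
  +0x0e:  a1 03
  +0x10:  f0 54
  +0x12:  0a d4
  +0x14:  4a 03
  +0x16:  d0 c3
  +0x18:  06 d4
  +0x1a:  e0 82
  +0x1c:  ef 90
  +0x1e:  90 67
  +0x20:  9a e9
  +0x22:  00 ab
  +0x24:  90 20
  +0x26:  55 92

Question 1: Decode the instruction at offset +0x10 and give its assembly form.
store m, b

[10] f0 54 → 0x54f0
  top 6b → 0x15 → store [RR]
  rd: (w>>7)&0x7=0x1 → b
  rs: (w>>4)&0x7=0x7 → m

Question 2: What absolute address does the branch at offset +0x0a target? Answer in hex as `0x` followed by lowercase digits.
off 0x0a: read 12 d4 as little → 0xd412
  opcode bits[15:10]=0x35: bra/J
  imm: (w>>0)&0x3ff=0x12 → $18
  target = base 0xd7e8 + off 0x0a + 2 + imm 18 = 0xd806

0xd806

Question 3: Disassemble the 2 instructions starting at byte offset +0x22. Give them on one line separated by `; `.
@+22  little-endian(00 ab) = 0xab00
  opcode bits[15:10]=0x2a: push/R
  [9:7] rd=6 = l
@+24  little-endian(90 20) = 0x2090
  opcode bits[15:10]=0x8: band/RR
  [9:7] rd=1 = b
  [6:4] rs=1 = b

push l; band b, b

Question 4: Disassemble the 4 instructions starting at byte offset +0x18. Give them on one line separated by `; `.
bra $6; addi $96, h; cpi $111, b; bor b, m

[18] 06 d4 → 0xd406
  top 6b → 0x35 → bra [J]
  imm@[9:0]=0x6 ⇒ $6
[1a] e0 82 → 0x82e0
  top 6b → 0x20 → addi [RI]
  rd@[9:7]=0x5 ⇒ h
  imm@[6:0]=0x60 ⇒ $96
[1c] ef 90 → 0x90ef
  top 6b → 0x24 → cpi [RI]
  rd@[9:7]=0x1 ⇒ b
  imm@[6:0]=0x6f ⇒ $111
[1e] 90 67 → 0x6790
  top 6b → 0x19 → bor [RR]
  rd@[9:7]=0x7 ⇒ m
  rs@[6:4]=0x1 ⇒ b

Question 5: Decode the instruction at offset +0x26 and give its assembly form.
@+26  little-endian(55 92) = 0x9255
  opcode bits[15:10]=0x24: cpi/RI
  [9:7] rd=4 = e
  [6:0] imm=85 = $85

cpi $85, e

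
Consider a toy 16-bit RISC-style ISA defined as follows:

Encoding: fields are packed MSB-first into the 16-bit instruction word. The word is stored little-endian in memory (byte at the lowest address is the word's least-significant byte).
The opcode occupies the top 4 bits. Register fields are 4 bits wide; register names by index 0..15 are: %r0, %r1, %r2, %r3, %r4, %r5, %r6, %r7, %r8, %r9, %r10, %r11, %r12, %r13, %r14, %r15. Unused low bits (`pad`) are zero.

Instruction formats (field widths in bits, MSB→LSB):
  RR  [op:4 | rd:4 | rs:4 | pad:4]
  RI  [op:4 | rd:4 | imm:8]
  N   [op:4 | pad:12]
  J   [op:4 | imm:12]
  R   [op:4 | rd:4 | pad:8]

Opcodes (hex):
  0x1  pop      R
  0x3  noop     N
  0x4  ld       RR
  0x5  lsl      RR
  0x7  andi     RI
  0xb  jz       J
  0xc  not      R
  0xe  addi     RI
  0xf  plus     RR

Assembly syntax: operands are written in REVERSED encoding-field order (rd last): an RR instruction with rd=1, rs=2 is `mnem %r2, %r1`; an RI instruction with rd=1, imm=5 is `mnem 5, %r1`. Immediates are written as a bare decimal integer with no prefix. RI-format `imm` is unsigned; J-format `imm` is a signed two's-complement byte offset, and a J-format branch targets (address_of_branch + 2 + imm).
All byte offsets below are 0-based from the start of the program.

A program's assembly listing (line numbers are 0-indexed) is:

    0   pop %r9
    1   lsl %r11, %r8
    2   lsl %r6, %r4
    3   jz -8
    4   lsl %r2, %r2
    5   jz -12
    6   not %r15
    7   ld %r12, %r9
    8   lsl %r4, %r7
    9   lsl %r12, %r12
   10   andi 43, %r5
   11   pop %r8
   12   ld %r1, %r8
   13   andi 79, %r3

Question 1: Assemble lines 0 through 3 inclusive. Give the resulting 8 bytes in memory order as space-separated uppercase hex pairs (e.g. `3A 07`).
L0: pop op=0x1:4|rd=9:4|pad=0:8 ⇒ 0x1900 ⇒ little 00 19
L1: lsl op=0x5:4|rd=8:4|rs=11:4|pad=0:4 ⇒ 0x58b0 ⇒ little b0 58
L2: lsl op=0x5:4|rd=4:4|rs=6:4|pad=0:4 ⇒ 0x5460 ⇒ little 60 54
L3: jz op=0xb:4|imm=-8:12 ⇒ 0xbff8 ⇒ little f8 bf

00 19 B0 58 60 54 F8 BF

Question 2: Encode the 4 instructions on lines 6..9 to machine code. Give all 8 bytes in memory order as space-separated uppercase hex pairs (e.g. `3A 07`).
00 CF C0 49 40 57 C0 5C

line 6 (not): pack op=0xc:4|rd=15:4|pad=0:8 = 0xcf00; little→ 00 cf
line 7 (ld): pack op=0x4:4|rd=9:4|rs=12:4|pad=0:4 = 0x49c0; little→ c0 49
line 8 (lsl): pack op=0x5:4|rd=7:4|rs=4:4|pad=0:4 = 0x5740; little→ 40 57
line 9 (lsl): pack op=0x5:4|rd=12:4|rs=12:4|pad=0:4 = 0x5cc0; little→ c0 5c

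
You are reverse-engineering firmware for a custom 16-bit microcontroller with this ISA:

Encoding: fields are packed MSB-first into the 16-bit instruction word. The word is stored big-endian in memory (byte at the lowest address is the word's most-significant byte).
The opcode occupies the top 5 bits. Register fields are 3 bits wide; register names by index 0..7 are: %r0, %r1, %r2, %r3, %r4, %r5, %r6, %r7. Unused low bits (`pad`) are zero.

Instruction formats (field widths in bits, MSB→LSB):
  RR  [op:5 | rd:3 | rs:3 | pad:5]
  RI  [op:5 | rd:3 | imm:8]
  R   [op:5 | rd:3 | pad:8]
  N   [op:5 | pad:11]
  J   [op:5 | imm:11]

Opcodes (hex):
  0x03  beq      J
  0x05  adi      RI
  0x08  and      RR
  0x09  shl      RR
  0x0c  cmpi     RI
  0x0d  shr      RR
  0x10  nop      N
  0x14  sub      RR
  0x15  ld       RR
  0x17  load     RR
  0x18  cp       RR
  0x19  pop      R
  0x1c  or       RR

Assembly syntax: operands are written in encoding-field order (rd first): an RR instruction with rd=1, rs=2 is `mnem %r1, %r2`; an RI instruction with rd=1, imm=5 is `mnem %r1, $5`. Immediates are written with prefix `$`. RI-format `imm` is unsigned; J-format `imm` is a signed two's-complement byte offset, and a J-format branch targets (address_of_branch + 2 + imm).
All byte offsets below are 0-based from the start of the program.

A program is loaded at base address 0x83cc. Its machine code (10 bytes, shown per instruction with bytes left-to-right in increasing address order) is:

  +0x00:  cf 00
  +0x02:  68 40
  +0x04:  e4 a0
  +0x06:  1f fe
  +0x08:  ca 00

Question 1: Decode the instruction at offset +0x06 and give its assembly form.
+0x06: 1f fe ⇒ word 0x1ffe (big)
  opcode bits[15:11]=0x3: beq/J
  [10:0] imm=2046 (s11→-2) = $-2

beq $-2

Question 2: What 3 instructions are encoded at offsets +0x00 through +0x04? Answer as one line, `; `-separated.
@+00  big-endian(cf 00) = 0xcf00
  op=0xcf00>>11=0x19 ⇒ pop (R)
  rd@[10:8]=0x7 ⇒ %r7
@+02  big-endian(68 40) = 0x6840
  op=0x6840>>11=0xd ⇒ shr (RR)
  rd@[10:8]=0x0 ⇒ %r0
  rs@[7:5]=0x2 ⇒ %r2
@+04  big-endian(e4 a0) = 0xe4a0
  op=0xe4a0>>11=0x1c ⇒ or (RR)
  rd@[10:8]=0x4 ⇒ %r4
  rs@[7:5]=0x5 ⇒ %r5

pop %r7; shr %r0, %r2; or %r4, %r5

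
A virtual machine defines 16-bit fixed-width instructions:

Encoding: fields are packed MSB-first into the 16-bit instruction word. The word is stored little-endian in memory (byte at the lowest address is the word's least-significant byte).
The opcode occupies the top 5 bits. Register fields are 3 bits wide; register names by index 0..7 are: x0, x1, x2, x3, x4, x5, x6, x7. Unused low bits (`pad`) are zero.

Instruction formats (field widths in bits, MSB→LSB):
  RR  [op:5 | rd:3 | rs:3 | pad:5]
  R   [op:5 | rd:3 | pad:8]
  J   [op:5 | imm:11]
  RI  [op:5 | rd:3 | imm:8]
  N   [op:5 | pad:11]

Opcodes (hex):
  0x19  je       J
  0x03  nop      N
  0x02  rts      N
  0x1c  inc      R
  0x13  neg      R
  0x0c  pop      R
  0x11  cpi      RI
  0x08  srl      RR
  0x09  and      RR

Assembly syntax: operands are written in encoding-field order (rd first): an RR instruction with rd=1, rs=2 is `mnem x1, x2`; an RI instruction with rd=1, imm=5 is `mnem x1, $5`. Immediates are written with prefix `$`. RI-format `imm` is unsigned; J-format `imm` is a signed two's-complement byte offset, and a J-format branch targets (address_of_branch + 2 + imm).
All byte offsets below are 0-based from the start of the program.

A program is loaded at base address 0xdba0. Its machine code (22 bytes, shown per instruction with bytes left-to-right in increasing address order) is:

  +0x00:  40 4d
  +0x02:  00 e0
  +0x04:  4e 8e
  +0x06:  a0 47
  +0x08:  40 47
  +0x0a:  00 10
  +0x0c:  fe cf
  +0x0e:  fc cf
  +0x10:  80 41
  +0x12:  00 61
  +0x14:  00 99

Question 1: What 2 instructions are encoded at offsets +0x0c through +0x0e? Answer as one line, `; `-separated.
je $-2; je $-4

+0x0c: fe cf ⇒ word 0xcffe (little)
  opcode bits[15:11]=0x19: je/J
  [10:0] imm=2046 (s11→-2) = $-2
+0x0e: fc cf ⇒ word 0xcffc (little)
  opcode bits[15:11]=0x19: je/J
  [10:0] imm=2044 (s11→-4) = $-4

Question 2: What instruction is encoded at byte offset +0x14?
[14] 00 99 → 0x9900
  opcode bits[15:11]=0x13: neg/R
  rd: (w>>8)&0x7=0x1 → x1

neg x1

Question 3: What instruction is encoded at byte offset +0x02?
[02] 00 e0 → 0xe000
  op=0xe000>>11=0x1c ⇒ inc (R)
  rd@[10:8]=0x0 ⇒ x0

inc x0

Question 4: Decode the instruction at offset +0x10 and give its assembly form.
+0x10: 80 41 ⇒ word 0x4180 (little)
  opcode bits[15:11]=0x8: srl/RR
  rd@[10:8]=0x1 ⇒ x1
  rs@[7:5]=0x4 ⇒ x4

srl x1, x4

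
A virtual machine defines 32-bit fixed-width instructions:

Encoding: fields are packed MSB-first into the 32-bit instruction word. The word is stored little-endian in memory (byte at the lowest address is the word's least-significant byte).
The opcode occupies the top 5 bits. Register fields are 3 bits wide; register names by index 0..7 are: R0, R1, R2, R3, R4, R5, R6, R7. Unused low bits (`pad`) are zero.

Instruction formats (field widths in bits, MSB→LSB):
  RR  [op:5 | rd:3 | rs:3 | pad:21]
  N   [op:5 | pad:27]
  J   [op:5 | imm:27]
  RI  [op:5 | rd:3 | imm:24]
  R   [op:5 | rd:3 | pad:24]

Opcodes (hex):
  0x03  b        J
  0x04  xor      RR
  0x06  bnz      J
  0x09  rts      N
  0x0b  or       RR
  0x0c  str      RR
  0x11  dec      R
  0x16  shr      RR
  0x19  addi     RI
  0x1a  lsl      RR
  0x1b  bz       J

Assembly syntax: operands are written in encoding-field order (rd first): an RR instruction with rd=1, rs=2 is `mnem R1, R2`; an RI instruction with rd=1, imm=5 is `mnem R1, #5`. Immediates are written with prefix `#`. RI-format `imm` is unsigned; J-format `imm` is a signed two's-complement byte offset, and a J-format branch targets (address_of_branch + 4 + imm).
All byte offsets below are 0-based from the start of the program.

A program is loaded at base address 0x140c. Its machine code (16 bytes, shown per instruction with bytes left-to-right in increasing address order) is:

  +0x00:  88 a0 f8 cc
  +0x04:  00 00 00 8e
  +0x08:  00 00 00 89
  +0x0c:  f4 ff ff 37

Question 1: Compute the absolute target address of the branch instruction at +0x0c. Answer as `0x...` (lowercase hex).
+0x0c: f4 ff ff 37 ⇒ word 0x37fffff4 (little)
  op=0x37fffff4>>27=0x6 ⇒ bnz (J)
  imm: (w>>0)&0x7ffffff=0x7fffff4 (s27→-12) → #-12
  target = base 0x140c + off 0x0c + 4 + imm -12 = 0x1410

0x1410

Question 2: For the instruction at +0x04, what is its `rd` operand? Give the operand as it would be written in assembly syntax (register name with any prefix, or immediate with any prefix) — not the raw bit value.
@+04  little-endian(00 00 00 8e) = 0x8e000000
  top 5b → 0x11 → dec [R]
  [26:24] rd=6 = R6

R6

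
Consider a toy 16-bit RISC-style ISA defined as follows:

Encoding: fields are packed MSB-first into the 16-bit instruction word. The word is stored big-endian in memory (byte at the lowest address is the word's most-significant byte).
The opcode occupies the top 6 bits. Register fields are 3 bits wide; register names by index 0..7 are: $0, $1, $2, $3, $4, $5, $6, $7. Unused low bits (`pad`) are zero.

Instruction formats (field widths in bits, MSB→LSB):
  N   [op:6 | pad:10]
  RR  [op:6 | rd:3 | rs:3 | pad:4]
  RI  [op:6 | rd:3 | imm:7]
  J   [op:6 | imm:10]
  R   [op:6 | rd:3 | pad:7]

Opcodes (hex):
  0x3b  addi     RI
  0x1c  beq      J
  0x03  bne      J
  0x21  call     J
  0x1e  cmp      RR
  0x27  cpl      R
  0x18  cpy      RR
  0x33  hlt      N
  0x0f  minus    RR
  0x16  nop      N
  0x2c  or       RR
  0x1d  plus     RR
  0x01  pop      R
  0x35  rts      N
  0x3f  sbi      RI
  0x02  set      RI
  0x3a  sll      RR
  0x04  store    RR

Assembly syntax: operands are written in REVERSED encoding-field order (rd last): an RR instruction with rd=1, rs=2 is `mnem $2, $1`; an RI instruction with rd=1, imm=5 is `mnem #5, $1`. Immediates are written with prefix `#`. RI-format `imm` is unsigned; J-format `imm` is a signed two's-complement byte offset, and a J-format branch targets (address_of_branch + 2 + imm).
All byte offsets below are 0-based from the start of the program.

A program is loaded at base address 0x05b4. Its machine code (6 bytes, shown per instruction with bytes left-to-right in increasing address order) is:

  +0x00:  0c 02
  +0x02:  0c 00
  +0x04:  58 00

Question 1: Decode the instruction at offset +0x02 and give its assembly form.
bne #0

[02] 0c 00 → 0x0c00
  opcode bits[15:10]=0x3: bne/J
  imm@[9:0]=0x0 ⇒ #0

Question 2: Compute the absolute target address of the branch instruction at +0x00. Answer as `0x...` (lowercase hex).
0x05b8

[00] 0c 02 → 0x0c02
  opcode bits[15:10]=0x3: bne/J
  imm@[9:0]=0x2 ⇒ #2
  target = base 0x05b4 + off 0x00 + 2 + imm 2 = 0x05b8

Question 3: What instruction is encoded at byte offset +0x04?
nop

off 0x04: read 58 00 as big → 0x5800
  top 6b → 0x16 → nop [N]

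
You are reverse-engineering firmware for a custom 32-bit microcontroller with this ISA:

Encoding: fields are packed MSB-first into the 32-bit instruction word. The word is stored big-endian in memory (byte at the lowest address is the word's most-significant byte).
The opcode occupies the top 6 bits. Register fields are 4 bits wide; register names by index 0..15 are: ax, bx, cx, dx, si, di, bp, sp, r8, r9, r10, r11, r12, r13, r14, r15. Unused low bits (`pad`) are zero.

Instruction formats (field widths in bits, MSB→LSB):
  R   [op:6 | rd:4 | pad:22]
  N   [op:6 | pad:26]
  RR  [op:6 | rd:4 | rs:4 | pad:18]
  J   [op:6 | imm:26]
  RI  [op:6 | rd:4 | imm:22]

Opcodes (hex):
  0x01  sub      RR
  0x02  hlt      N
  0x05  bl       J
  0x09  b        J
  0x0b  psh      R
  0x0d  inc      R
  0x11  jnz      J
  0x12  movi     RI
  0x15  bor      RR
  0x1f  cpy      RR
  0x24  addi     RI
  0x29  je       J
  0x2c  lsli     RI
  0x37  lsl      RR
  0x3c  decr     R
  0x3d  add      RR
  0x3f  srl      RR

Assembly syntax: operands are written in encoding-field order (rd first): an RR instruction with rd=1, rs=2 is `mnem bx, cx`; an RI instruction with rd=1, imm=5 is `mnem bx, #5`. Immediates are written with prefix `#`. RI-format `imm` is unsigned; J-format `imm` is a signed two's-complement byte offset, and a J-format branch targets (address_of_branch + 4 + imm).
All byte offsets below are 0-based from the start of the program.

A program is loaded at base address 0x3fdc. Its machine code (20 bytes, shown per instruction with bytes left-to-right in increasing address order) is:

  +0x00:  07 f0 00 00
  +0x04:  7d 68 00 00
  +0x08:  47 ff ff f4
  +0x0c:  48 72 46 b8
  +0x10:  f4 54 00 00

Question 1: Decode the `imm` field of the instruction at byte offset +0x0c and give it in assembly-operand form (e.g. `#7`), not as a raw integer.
#3294904

+0x0c: 48 72 46 b8 ⇒ word 0x487246b8 (big)
  top 6b → 0x12 → movi [RI]
  [25:22] rd=1 = bx
  [21:0] imm=3294904 = #3294904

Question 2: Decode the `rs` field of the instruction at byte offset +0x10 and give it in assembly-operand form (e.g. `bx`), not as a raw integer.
di

off 0x10: read f4 54 00 00 as big → 0xf4540000
  op=0xf4540000>>26=0x3d ⇒ add (RR)
  [25:22] rd=1 = bx
  [21:18] rs=5 = di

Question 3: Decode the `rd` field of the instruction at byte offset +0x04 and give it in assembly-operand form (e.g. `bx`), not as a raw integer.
di

[04] 7d 68 00 00 → 0x7d680000
  op=0x7d680000>>26=0x1f ⇒ cpy (RR)
  rd: (w>>22)&0xf=0x5 → di
  rs: (w>>18)&0xf=0xa → r10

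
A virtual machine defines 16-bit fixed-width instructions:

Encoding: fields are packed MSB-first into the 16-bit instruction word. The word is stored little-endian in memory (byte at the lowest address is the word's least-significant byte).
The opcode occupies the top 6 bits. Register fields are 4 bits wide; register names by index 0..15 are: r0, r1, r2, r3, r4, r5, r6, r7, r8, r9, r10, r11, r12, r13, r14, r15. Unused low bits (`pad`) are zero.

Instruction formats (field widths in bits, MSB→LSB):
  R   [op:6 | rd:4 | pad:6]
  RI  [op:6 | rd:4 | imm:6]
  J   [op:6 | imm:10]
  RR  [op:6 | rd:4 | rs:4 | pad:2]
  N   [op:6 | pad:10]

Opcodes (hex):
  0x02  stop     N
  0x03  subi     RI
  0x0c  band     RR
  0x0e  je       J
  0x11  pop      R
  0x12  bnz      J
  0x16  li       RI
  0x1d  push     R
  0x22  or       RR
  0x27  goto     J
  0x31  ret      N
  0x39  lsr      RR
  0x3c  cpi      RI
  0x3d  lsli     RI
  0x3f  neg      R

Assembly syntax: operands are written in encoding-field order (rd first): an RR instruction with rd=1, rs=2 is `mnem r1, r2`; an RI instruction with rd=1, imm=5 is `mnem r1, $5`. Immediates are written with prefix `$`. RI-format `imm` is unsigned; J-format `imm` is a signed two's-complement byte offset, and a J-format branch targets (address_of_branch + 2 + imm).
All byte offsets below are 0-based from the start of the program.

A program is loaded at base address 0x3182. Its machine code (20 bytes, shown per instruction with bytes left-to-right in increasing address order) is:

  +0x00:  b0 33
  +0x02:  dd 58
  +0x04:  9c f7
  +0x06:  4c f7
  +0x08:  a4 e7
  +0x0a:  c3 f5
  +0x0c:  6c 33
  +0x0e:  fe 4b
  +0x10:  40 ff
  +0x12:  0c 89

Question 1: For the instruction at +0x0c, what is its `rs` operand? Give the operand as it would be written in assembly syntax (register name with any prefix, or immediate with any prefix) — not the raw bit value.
r11

[0c] 6c 33 → 0x336c
  top 6b → 0xc → band [RR]
  [9:6] rd=13 = r13
  [5:2] rs=11 = r11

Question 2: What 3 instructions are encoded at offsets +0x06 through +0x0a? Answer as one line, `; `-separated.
lsli r13, $12; lsr r14, r9; lsli r7, $3

@+06  little-endian(4c f7) = 0xf74c
  op=0xf74c>>10=0x3d ⇒ lsli (RI)
  rd: (w>>6)&0xf=0xd → r13
  imm: (w>>0)&0x3f=0xc → $12
@+08  little-endian(a4 e7) = 0xe7a4
  op=0xe7a4>>10=0x39 ⇒ lsr (RR)
  rd: (w>>6)&0xf=0xe → r14
  rs: (w>>2)&0xf=0x9 → r9
@+0a  little-endian(c3 f5) = 0xf5c3
  op=0xf5c3>>10=0x3d ⇒ lsli (RI)
  rd: (w>>6)&0xf=0x7 → r7
  imm: (w>>0)&0x3f=0x3 → $3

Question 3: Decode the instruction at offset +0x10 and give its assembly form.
neg r13

off 0x10: read 40 ff as little → 0xff40
  opcode bits[15:10]=0x3f: neg/R
  rd: (w>>6)&0xf=0xd → r13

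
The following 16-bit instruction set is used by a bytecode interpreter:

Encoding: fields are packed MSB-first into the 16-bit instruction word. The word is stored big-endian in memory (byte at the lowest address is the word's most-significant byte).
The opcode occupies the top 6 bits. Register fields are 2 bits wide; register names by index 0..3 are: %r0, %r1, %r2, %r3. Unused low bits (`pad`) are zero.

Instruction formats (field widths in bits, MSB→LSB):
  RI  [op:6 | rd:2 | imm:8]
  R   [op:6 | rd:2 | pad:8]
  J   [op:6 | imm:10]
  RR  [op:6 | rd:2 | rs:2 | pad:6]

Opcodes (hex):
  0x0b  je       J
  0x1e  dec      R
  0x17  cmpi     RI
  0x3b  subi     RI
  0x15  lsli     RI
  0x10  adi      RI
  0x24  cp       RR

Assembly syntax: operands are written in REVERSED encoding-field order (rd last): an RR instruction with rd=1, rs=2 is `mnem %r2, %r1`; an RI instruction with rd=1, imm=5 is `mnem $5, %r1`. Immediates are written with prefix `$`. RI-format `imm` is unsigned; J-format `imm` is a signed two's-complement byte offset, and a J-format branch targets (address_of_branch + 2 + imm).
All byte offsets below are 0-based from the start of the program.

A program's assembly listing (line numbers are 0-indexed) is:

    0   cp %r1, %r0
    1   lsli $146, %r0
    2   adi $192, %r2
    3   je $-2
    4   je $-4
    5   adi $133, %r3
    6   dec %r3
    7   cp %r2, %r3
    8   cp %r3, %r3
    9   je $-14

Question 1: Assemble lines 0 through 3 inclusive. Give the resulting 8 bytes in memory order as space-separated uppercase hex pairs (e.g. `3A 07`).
L0: cp op=0x24:6|rd=0:2|rs=1:2|pad=0:6 ⇒ 0x9040 ⇒ big 90 40
L1: lsli op=0x15:6|rd=0:2|imm=146:8 ⇒ 0x5492 ⇒ big 54 92
L2: adi op=0x10:6|rd=2:2|imm=192:8 ⇒ 0x42c0 ⇒ big 42 c0
L3: je op=0xb:6|imm=-2:10 ⇒ 0x2ffe ⇒ big 2f fe

90 40 54 92 42 C0 2F FE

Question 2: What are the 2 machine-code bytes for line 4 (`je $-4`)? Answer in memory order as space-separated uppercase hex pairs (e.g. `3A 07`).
2F FC

4. je fields op=0xb:6|imm=-4:10 → word 2ffch → 2f fc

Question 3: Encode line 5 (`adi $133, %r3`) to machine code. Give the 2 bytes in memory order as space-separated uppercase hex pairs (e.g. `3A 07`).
5. adi fields op=0x10:6|rd=3:2|imm=133:8 → word 4385h → 43 85

43 85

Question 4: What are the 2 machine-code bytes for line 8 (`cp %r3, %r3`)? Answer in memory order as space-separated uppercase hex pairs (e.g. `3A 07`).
line 8 (cp): pack op=0x24:6|rd=3:2|rs=3:2|pad=0:6 = 0x93c0; big→ 93 c0

93 C0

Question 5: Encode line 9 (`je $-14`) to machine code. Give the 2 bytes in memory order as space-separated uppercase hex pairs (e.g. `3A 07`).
2F F2

9. je fields op=0xb:6|imm=-14:10 → word 2ff2h → 2f f2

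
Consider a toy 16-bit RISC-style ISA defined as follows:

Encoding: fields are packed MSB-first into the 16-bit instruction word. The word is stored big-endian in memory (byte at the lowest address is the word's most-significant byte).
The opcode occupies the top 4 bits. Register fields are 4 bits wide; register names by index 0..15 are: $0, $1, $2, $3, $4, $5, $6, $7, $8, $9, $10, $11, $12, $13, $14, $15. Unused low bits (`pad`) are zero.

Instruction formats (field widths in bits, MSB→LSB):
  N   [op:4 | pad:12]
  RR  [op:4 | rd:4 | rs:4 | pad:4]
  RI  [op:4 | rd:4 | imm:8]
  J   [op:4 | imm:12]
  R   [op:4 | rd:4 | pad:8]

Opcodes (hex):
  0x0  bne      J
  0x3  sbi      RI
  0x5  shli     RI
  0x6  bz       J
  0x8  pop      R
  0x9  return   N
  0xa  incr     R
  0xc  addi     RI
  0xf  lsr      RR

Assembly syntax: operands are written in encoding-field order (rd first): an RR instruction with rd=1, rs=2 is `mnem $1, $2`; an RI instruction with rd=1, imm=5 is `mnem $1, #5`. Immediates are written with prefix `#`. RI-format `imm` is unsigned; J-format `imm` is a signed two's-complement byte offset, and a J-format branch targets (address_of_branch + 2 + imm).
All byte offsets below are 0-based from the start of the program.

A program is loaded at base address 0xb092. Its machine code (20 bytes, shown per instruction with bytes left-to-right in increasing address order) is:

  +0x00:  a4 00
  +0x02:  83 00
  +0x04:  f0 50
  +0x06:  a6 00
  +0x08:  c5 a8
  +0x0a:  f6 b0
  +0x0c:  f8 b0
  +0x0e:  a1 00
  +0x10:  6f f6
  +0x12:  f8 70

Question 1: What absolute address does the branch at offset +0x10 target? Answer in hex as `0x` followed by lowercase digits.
0xb09a

off 0x10: read 6f f6 as big → 0x6ff6
  top 4b → 0x6 → bz [J]
  imm: (w>>0)&0xfff=0xff6 (s12→-10) → #-10
  target = base 0xb092 + off 0x10 + 2 + imm -10 = 0xb09a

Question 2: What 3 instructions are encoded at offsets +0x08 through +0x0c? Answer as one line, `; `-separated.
off 0x08: read c5 a8 as big → 0xc5a8
  top 4b → 0xc → addi [RI]
  rd: (w>>8)&0xf=0x5 → $5
  imm: (w>>0)&0xff=0xa8 → #168
off 0x0a: read f6 b0 as big → 0xf6b0
  top 4b → 0xf → lsr [RR]
  rd: (w>>8)&0xf=0x6 → $6
  rs: (w>>4)&0xf=0xb → $11
off 0x0c: read f8 b0 as big → 0xf8b0
  top 4b → 0xf → lsr [RR]
  rd: (w>>8)&0xf=0x8 → $8
  rs: (w>>4)&0xf=0xb → $11

addi $5, #168; lsr $6, $11; lsr $8, $11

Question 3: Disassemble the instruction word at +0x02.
pop $3

[02] 83 00 → 0x8300
  opcode bits[15:12]=0x8: pop/R
  [11:8] rd=3 = $3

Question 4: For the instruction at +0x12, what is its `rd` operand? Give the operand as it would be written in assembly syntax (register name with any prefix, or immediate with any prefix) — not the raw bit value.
$8

+0x12: f8 70 ⇒ word 0xf870 (big)
  top 4b → 0xf → lsr [RR]
  rd@[11:8]=0x8 ⇒ $8
  rs@[7:4]=0x7 ⇒ $7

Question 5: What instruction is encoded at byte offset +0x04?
lsr $0, $5

@+04  big-endian(f0 50) = 0xf050
  opcode bits[15:12]=0xf: lsr/RR
  rd@[11:8]=0x0 ⇒ $0
  rs@[7:4]=0x5 ⇒ $5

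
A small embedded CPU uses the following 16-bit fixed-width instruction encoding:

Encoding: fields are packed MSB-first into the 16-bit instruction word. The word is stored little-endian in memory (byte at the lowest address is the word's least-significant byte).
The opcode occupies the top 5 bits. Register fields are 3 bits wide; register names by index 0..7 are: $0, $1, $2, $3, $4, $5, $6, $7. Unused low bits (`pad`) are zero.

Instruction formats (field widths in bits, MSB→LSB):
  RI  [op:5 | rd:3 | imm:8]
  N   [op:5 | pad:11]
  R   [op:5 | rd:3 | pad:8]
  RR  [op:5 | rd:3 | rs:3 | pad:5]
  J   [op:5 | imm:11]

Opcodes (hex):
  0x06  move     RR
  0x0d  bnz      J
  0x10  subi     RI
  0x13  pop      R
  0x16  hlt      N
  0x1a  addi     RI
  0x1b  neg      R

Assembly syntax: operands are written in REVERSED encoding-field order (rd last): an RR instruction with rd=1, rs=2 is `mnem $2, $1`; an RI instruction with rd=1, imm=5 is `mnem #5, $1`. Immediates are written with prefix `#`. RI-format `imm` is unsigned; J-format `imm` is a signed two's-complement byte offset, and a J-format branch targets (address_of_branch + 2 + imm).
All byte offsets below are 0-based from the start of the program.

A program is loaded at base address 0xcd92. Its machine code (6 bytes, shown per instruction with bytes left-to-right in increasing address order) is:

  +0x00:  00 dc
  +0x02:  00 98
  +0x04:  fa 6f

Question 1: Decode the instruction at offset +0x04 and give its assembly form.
off 0x04: read fa 6f as little → 0x6ffa
  op=0x6ffa>>11=0xd ⇒ bnz (J)
  [10:0] imm=2042 (s11→-6) = #-6

bnz #-6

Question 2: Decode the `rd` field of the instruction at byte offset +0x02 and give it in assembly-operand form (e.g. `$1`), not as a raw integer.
$0

+0x02: 00 98 ⇒ word 0x9800 (little)
  top 5b → 0x13 → pop [R]
  rd@[10:8]=0x0 ⇒ $0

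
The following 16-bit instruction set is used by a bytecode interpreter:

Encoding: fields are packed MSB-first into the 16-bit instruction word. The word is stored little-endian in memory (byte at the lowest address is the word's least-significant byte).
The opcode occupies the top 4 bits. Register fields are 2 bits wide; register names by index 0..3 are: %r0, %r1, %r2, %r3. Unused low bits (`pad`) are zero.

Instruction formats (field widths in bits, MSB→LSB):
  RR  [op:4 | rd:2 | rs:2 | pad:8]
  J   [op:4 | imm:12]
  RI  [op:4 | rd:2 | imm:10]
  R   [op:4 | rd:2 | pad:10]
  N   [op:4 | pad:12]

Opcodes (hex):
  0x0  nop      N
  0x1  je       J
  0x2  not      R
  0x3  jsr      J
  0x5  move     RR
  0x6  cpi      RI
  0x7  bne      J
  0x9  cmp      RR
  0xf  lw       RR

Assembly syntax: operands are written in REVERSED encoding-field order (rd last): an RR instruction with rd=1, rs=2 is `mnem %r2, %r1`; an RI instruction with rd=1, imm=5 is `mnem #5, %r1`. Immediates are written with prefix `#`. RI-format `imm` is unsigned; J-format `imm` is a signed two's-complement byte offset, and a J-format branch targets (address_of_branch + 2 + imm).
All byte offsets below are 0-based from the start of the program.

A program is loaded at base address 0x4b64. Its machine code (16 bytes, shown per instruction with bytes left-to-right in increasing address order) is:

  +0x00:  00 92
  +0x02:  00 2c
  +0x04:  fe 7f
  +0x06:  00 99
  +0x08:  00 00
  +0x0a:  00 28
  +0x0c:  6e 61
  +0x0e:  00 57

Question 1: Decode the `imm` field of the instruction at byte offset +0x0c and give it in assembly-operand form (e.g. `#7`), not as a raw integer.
#366

off 0x0c: read 6e 61 as little → 0x616e
  top 4b → 0x6 → cpi [RI]
  rd@[11:10]=0x0 ⇒ %r0
  imm@[9:0]=0x16e ⇒ #366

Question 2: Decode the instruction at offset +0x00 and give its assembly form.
@+00  little-endian(00 92) = 0x9200
  opcode bits[15:12]=0x9: cmp/RR
  [11:10] rd=0 = %r0
  [9:8] rs=2 = %r2

cmp %r2, %r0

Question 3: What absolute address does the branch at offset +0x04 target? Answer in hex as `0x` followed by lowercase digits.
[04] fe 7f → 0x7ffe
  opcode bits[15:12]=0x7: bne/J
  imm@[11:0]=0xffe (s12→-2) ⇒ #-2
  target = base 0x4b64 + off 0x04 + 2 + imm -2 = 0x4b68

0x4b68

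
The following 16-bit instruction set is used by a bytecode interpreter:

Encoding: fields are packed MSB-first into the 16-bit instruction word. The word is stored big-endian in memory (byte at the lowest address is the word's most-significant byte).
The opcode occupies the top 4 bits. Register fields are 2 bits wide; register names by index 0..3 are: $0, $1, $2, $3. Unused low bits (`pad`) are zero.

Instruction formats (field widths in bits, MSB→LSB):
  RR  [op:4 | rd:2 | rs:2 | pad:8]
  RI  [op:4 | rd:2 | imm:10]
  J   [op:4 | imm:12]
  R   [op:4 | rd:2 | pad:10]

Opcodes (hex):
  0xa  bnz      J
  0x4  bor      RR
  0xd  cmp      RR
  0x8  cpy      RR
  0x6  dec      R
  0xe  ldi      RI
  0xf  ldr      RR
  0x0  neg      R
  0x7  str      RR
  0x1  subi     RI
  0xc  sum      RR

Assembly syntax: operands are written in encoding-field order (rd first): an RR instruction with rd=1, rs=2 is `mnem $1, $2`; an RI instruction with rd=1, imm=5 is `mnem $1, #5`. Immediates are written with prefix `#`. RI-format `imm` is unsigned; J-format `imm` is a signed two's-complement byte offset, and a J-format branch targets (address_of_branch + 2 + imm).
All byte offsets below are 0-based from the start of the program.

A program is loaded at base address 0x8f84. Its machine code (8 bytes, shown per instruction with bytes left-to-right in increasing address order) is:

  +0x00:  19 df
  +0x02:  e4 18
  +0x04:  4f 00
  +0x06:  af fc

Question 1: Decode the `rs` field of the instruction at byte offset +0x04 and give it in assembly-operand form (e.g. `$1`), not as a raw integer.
$3

off 0x04: read 4f 00 as big → 0x4f00
  op=0x4f00>>12=0x4 ⇒ bor (RR)
  rd: (w>>10)&0x3=0x3 → $3
  rs: (w>>8)&0x3=0x3 → $3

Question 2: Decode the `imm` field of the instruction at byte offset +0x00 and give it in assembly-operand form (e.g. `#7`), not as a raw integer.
#479

+0x00: 19 df ⇒ word 0x19df (big)
  top 4b → 0x1 → subi [RI]
  rd: (w>>10)&0x3=0x2 → $2
  imm: (w>>0)&0x3ff=0x1df → #479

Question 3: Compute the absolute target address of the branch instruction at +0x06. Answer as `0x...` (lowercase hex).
@+06  big-endian(af fc) = 0xaffc
  top 4b → 0xa → bnz [J]
  imm: (w>>0)&0xfff=0xffc (s12→-4) → #-4
  target = base 0x8f84 + off 0x06 + 2 + imm -4 = 0x8f88

0x8f88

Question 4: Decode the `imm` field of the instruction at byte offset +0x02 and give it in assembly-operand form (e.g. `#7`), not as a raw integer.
+0x02: e4 18 ⇒ word 0xe418 (big)
  op=0xe418>>12=0xe ⇒ ldi (RI)
  rd@[11:10]=0x1 ⇒ $1
  imm@[9:0]=0x18 ⇒ #24

#24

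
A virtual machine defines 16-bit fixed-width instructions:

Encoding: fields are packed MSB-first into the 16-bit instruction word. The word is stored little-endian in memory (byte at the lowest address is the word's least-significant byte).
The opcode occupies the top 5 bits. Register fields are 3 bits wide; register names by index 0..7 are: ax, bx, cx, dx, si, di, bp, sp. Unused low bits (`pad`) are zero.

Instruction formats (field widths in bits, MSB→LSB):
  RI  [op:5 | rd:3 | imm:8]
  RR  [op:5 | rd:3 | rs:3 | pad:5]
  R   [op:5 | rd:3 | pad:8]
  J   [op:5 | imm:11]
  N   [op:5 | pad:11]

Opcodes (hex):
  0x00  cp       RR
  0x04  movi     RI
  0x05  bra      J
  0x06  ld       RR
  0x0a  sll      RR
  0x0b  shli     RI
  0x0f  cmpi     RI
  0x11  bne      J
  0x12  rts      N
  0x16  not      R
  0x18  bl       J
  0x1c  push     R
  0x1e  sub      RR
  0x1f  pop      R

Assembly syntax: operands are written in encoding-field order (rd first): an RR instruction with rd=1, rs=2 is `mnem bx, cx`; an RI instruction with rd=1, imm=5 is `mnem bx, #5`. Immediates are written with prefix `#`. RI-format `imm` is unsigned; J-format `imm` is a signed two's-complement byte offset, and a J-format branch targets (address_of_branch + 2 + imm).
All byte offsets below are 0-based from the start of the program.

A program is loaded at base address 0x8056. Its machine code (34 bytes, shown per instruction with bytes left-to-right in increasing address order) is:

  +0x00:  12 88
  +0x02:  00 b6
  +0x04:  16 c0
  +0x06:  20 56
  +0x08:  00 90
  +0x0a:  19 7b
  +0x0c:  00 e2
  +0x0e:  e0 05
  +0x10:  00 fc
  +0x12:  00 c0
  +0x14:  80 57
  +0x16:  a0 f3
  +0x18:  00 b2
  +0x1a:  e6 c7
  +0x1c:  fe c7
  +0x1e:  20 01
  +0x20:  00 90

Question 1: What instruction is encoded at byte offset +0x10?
[10] 00 fc → 0xfc00
  top 5b → 0x1f → pop [R]
  rd: (w>>8)&0x7=0x4 → si

pop si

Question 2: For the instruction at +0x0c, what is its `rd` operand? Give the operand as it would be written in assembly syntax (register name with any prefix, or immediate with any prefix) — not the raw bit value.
cx

off 0x0c: read 00 e2 as little → 0xe200
  opcode bits[15:11]=0x1c: push/R
  [10:8] rd=2 = cx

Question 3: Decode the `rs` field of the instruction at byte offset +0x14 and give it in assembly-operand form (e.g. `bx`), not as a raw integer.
@+14  little-endian(80 57) = 0x5780
  opcode bits[15:11]=0xa: sll/RR
  rd: (w>>8)&0x7=0x7 → sp
  rs: (w>>5)&0x7=0x4 → si

si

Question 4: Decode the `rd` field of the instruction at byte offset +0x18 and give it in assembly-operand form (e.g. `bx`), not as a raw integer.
cx

off 0x18: read 00 b2 as little → 0xb200
  op=0xb200>>11=0x16 ⇒ not (R)
  rd@[10:8]=0x2 ⇒ cx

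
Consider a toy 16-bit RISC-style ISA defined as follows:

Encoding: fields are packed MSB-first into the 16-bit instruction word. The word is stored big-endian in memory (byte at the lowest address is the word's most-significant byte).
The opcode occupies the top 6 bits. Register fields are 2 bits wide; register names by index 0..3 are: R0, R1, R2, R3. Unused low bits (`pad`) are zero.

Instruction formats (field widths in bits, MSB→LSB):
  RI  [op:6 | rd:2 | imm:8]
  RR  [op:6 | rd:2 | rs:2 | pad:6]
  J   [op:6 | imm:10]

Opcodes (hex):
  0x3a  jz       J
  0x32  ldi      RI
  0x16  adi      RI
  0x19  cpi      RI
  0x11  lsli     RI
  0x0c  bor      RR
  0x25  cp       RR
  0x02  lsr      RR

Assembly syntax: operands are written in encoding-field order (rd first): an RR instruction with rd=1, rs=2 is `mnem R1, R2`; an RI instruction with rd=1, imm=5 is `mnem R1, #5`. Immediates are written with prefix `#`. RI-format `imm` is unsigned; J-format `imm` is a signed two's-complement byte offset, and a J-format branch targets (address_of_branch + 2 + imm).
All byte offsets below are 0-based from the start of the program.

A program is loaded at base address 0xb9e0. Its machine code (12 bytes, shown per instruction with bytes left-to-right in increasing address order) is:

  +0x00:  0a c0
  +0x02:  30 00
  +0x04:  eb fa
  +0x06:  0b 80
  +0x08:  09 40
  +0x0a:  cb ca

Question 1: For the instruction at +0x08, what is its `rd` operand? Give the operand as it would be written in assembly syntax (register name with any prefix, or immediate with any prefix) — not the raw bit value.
@+08  big-endian(09 40) = 0x0940
  top 6b → 0x2 → lsr [RR]
  rd: (w>>8)&0x3=0x1 → R1
  rs: (w>>6)&0x3=0x1 → R1

R1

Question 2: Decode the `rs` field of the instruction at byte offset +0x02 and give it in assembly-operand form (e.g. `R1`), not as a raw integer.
R0

off 0x02: read 30 00 as big → 0x3000
  top 6b → 0xc → bor [RR]
  [9:8] rd=0 = R0
  [7:6] rs=0 = R0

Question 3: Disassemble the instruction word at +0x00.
@+00  big-endian(0a c0) = 0x0ac0
  top 6b → 0x2 → lsr [RR]
  [9:8] rd=2 = R2
  [7:6] rs=3 = R3

lsr R2, R3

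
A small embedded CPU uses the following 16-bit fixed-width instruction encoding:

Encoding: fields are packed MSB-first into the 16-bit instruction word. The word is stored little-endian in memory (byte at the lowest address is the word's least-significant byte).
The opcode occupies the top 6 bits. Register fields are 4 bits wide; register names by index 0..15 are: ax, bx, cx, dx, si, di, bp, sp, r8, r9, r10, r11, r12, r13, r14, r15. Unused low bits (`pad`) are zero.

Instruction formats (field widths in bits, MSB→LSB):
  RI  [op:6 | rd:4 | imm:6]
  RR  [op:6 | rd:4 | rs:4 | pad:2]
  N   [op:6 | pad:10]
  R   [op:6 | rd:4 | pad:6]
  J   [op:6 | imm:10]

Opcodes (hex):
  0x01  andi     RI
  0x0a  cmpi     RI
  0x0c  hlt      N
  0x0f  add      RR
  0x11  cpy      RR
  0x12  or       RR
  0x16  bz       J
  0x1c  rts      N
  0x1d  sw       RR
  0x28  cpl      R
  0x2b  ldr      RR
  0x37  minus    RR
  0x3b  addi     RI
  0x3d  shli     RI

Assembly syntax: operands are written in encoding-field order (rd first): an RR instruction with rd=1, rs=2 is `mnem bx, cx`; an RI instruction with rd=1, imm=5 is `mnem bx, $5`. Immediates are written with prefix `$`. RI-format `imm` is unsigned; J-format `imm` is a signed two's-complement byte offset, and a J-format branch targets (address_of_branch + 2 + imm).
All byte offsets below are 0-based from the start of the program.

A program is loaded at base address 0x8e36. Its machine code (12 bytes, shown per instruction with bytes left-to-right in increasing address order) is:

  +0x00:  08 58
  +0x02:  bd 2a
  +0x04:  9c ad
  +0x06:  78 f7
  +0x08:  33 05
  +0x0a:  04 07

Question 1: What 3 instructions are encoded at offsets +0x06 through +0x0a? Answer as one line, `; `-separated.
[06] 78 f7 → 0xf778
  top 6b → 0x3d → shli [RI]
  rd: (w>>6)&0xf=0xd → r13
  imm: (w>>0)&0x3f=0x38 → $56
[08] 33 05 → 0x0533
  top 6b → 0x1 → andi [RI]
  rd: (w>>6)&0xf=0x4 → si
  imm: (w>>0)&0x3f=0x33 → $51
[0a] 04 07 → 0x0704
  top 6b → 0x1 → andi [RI]
  rd: (w>>6)&0xf=0xc → r12
  imm: (w>>0)&0x3f=0x4 → $4

shli r13, $56; andi si, $51; andi r12, $4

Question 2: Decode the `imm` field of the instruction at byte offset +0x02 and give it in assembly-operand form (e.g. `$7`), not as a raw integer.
off 0x02: read bd 2a as little → 0x2abd
  opcode bits[15:10]=0xa: cmpi/RI
  rd: (w>>6)&0xf=0xa → r10
  imm: (w>>0)&0x3f=0x3d → $61

$61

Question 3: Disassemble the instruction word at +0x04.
ldr bp, sp

+0x04: 9c ad ⇒ word 0xad9c (little)
  opcode bits[15:10]=0x2b: ldr/RR
  rd@[9:6]=0x6 ⇒ bp
  rs@[5:2]=0x7 ⇒ sp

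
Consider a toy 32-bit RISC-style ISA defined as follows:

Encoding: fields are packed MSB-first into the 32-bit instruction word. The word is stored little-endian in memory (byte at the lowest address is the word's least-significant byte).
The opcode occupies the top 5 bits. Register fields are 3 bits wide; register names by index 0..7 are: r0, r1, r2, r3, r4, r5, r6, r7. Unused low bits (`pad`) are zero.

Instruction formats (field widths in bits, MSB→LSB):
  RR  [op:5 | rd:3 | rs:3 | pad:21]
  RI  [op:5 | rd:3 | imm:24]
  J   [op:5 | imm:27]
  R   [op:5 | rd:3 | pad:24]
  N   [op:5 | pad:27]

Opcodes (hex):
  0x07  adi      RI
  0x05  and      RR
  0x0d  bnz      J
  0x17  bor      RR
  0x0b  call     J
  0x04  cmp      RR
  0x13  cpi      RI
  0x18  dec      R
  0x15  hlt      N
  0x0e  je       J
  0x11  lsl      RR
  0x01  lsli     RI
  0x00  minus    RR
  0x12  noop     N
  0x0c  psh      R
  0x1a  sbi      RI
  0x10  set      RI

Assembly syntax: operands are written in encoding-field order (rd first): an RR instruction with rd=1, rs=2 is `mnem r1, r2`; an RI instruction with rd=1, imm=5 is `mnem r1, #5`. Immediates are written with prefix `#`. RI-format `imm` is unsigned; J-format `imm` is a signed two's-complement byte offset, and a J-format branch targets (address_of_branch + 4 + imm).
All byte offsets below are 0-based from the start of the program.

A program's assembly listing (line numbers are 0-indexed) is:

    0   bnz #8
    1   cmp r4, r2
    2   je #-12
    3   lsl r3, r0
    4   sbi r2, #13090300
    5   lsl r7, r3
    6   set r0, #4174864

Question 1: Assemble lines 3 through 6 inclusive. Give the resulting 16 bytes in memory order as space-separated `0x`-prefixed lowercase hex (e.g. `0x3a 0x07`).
L3: lsl op=0x11:5|rd=3:3|rs=0:3|pad=0:21 ⇒ 0x8b000000 ⇒ little 00 00 00 8b
L4: sbi op=0x1a:5|rd=2:3|imm=13090300:24 ⇒ 0xd2c7bdfc ⇒ little fc bd c7 d2
L5: lsl op=0x11:5|rd=7:3|rs=3:3|pad=0:21 ⇒ 0x8f600000 ⇒ little 00 00 60 8f
L6: set op=0x10:5|rd=0:3|imm=4174864:24 ⇒ 0x803fb410 ⇒ little 10 b4 3f 80

0x00 0x00 0x00 0x8b 0xfc 0xbd 0xc7 0xd2 0x00 0x00 0x60 0x8f 0x10 0xb4 0x3f 0x80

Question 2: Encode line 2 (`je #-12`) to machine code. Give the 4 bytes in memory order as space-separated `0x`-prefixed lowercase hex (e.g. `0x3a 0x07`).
0xf4 0xff 0xff 0x77

2. je fields op=0xe:5|imm=-12:27 → word 77fffff4h → f4 ff ff 77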